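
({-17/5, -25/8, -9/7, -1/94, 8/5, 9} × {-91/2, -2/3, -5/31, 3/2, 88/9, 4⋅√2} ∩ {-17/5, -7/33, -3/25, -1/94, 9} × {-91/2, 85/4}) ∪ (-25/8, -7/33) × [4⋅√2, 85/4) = ({-17/5, -1/94, 9} × {-91/2}) ∪ ((-25/8, -7/33) × [4⋅√2, 85/4))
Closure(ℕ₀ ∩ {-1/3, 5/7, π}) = ∅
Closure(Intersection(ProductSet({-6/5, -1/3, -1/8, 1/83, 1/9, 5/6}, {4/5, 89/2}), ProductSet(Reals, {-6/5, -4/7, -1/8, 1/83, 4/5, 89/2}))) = ProductSet({-6/5, -1/3, -1/8, 1/83, 1/9, 5/6}, {4/5, 89/2})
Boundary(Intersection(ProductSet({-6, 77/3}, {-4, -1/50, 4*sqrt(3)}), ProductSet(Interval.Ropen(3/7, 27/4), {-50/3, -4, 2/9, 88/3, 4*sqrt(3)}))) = EmptySet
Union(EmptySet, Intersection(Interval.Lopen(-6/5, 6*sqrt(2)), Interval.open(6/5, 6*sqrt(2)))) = Interval.open(6/5, 6*sqrt(2))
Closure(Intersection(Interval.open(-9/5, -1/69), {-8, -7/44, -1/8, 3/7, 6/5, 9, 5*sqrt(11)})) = {-7/44, -1/8}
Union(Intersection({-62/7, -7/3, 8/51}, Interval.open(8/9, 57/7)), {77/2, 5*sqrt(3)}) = {77/2, 5*sqrt(3)}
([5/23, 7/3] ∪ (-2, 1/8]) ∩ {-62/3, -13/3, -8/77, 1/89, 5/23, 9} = {-8/77, 1/89, 5/23}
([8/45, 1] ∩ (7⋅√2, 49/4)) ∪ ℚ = ℚ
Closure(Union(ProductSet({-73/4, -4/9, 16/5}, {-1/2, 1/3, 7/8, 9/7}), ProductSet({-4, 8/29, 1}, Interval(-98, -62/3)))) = Union(ProductSet({-73/4, -4/9, 16/5}, {-1/2, 1/3, 7/8, 9/7}), ProductSet({-4, 8/29, 1}, Interval(-98, -62/3)))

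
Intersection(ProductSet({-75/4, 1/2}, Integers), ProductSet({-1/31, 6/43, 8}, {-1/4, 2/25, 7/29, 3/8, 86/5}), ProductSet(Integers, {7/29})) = EmptySet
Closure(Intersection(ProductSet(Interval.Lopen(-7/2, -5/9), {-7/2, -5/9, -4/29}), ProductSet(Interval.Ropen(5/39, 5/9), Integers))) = EmptySet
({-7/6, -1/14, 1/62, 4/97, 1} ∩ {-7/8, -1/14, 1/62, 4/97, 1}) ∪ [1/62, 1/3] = {-1/14, 1} ∪ [1/62, 1/3]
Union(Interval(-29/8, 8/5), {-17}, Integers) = Union(Integers, Interval(-29/8, 8/5))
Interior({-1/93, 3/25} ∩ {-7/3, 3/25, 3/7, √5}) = ∅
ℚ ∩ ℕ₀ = ℕ₀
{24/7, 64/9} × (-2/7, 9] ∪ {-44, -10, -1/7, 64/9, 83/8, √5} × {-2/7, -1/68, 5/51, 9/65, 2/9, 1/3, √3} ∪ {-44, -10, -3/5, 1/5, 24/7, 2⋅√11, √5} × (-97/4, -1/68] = ({24/7, 64/9} × (-2/7, 9]) ∪ ({-44, -10, -1/7, 64/9, 83/8, √5} × {-2/7, -1/68, 5/51, 9/65, 2/9, 1/3, √3}) ∪ ({-44, -10, -3/5, 1/5, 24/7, 2⋅√11, √5} × (-97/4, -1/68])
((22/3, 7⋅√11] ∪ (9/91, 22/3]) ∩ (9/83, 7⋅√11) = (9/83, 7⋅√11)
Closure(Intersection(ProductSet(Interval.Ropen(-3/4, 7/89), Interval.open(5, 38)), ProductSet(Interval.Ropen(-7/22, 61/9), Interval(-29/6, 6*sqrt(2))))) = Union(ProductSet({-7/22, 7/89}, Interval(5, 6*sqrt(2))), ProductSet(Interval(-7/22, 7/89), {5, 6*sqrt(2)}), ProductSet(Interval.Ropen(-7/22, 7/89), Interval.Lopen(5, 6*sqrt(2))))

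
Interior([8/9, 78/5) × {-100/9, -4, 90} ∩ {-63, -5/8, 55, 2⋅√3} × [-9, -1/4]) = ∅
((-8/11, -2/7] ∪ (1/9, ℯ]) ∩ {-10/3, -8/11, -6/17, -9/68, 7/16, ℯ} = {-6/17, 7/16, ℯ}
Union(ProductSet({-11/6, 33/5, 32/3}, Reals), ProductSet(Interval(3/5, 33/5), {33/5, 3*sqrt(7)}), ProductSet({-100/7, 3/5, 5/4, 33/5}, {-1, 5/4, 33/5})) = Union(ProductSet({-11/6, 33/5, 32/3}, Reals), ProductSet({-100/7, 3/5, 5/4, 33/5}, {-1, 5/4, 33/5}), ProductSet(Interval(3/5, 33/5), {33/5, 3*sqrt(7)}))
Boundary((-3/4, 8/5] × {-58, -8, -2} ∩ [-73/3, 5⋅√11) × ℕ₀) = ∅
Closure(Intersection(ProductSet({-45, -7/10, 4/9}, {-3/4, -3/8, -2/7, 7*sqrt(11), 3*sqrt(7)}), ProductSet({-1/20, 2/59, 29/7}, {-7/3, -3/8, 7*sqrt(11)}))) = EmptySet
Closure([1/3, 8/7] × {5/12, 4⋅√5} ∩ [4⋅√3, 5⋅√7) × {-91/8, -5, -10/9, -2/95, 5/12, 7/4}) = ∅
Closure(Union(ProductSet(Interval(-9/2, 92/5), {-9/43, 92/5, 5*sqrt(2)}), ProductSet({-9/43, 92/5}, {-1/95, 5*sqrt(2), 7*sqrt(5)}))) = Union(ProductSet({-9/43, 92/5}, {-1/95, 5*sqrt(2), 7*sqrt(5)}), ProductSet(Interval(-9/2, 92/5), {-9/43, 92/5, 5*sqrt(2)}))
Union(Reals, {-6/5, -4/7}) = Reals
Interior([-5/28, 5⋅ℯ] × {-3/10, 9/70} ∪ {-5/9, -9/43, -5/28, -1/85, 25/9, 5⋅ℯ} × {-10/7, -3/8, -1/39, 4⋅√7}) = ∅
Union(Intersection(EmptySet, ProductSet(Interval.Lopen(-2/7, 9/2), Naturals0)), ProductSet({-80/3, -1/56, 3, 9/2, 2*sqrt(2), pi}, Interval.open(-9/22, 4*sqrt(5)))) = ProductSet({-80/3, -1/56, 3, 9/2, 2*sqrt(2), pi}, Interval.open(-9/22, 4*sqrt(5)))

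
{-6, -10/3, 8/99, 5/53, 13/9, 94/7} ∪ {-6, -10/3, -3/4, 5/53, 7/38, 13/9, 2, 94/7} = {-6, -10/3, -3/4, 8/99, 5/53, 7/38, 13/9, 2, 94/7}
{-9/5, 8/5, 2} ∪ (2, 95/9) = {-9/5, 8/5} ∪ [2, 95/9)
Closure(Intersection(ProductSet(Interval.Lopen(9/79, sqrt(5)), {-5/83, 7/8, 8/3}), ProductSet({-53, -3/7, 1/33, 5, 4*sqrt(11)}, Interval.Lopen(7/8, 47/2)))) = EmptySet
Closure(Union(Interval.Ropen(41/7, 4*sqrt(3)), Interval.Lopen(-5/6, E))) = Union(Interval(-5/6, E), Interval(41/7, 4*sqrt(3)))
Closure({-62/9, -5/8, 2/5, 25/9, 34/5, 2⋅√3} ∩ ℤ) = ∅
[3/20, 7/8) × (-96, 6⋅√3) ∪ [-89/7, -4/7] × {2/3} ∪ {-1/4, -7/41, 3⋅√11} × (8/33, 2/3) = ([-89/7, -4/7] × {2/3}) ∪ ({-1/4, -7/41, 3⋅√11} × (8/33, 2/3)) ∪ ([3/20, 7/8) × (-96, 6⋅√3))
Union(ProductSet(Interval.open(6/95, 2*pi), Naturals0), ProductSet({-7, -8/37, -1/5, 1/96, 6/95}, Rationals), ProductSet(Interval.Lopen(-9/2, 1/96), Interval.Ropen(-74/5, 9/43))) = Union(ProductSet({-7, -8/37, -1/5, 1/96, 6/95}, Rationals), ProductSet(Interval.Lopen(-9/2, 1/96), Interval.Ropen(-74/5, 9/43)), ProductSet(Interval.open(6/95, 2*pi), Naturals0))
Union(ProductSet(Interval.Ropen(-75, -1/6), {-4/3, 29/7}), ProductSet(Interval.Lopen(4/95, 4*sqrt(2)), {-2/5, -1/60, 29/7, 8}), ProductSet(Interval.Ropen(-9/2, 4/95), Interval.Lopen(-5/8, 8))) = Union(ProductSet(Interval.Ropen(-75, -1/6), {-4/3, 29/7}), ProductSet(Interval.Ropen(-9/2, 4/95), Interval.Lopen(-5/8, 8)), ProductSet(Interval.Lopen(4/95, 4*sqrt(2)), {-2/5, -1/60, 29/7, 8}))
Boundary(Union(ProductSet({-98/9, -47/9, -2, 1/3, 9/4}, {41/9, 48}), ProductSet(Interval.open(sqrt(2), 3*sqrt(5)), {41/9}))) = Union(ProductSet({-98/9, -47/9, -2, 1/3, 9/4}, {41/9, 48}), ProductSet(Interval(sqrt(2), 3*sqrt(5)), {41/9}))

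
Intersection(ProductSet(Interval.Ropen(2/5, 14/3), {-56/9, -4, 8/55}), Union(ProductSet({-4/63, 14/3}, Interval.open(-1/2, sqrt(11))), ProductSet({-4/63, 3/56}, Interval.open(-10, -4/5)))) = EmptySet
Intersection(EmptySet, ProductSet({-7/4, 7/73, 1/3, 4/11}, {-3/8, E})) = EmptySet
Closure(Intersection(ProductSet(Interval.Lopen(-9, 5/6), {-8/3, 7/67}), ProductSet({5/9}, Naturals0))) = EmptySet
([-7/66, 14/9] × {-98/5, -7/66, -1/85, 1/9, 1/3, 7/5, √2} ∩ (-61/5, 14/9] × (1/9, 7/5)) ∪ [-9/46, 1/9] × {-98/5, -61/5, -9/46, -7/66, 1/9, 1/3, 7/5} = ([-7/66, 14/9] × {1/3}) ∪ ([-9/46, 1/9] × {-98/5, -61/5, -9/46, -7/66, 1/9, 1/3, 7/5})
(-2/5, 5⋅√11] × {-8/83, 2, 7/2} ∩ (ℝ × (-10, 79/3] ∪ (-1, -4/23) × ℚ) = (-2/5, 5⋅√11] × {-8/83, 2, 7/2}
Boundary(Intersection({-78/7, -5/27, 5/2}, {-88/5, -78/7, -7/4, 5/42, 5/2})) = {-78/7, 5/2}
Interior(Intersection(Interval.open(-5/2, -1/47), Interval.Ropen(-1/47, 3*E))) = EmptySet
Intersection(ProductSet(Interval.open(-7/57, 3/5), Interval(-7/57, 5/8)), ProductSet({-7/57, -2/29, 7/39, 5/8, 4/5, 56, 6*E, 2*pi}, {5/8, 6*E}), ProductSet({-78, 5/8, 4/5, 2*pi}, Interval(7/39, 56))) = EmptySet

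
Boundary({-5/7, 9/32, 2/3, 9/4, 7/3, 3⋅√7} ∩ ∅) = ∅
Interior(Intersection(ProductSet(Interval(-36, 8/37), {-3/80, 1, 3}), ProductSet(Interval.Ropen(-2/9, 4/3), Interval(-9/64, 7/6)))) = EmptySet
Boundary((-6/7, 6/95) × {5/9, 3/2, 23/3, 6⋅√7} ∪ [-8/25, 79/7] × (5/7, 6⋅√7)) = ({-8/25, 79/7} × [5/7, 6⋅√7]) ∪ ([-6/7, 6/95] × {5/9, 6⋅√7}) ∪ ([-8/25, 79/7] × {5/7, 6⋅√7}) ∪ ([-6/7, -8/25] × {5/9, 3/2, 23/3, 6⋅√7})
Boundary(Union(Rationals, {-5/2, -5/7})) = Reals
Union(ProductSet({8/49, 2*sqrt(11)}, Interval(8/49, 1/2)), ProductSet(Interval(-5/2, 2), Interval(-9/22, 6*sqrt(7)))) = Union(ProductSet({8/49, 2*sqrt(11)}, Interval(8/49, 1/2)), ProductSet(Interval(-5/2, 2), Interval(-9/22, 6*sqrt(7))))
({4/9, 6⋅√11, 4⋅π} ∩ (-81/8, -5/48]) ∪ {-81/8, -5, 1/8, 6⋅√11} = {-81/8, -5, 1/8, 6⋅√11}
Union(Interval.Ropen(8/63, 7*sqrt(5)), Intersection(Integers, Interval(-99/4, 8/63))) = Union(Interval.Ropen(8/63, 7*sqrt(5)), Range(-24, 1, 1))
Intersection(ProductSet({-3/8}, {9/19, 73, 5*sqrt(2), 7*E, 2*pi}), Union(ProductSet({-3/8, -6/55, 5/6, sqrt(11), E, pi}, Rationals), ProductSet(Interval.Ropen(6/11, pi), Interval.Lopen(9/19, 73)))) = ProductSet({-3/8}, {9/19, 73})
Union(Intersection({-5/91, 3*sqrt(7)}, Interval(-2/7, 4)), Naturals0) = Union({-5/91}, Naturals0)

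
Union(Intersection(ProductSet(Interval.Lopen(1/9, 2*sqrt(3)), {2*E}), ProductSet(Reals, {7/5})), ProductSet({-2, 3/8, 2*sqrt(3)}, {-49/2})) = ProductSet({-2, 3/8, 2*sqrt(3)}, {-49/2})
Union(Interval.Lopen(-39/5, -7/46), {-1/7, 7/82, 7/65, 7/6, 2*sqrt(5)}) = Union({-1/7, 7/82, 7/65, 7/6, 2*sqrt(5)}, Interval.Lopen(-39/5, -7/46))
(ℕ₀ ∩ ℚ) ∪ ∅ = ℕ₀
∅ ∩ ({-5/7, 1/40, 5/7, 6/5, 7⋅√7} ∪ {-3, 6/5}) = ∅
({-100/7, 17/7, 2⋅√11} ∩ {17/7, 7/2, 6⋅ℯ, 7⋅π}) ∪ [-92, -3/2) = [-92, -3/2) ∪ {17/7}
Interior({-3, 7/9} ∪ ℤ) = ∅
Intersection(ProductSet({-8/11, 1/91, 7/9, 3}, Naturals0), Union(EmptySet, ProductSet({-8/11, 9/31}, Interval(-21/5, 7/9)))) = ProductSet({-8/11}, Range(0, 1, 1))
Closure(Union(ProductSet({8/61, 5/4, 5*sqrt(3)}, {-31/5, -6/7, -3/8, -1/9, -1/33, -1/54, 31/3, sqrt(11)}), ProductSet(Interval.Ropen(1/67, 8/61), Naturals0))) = Union(ProductSet({8/61, 5/4, 5*sqrt(3)}, {-31/5, -6/7, -3/8, -1/9, -1/33, -1/54, 31/3, sqrt(11)}), ProductSet(Interval(1/67, 8/61), Naturals0))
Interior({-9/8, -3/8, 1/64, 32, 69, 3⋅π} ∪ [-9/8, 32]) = (-9/8, 32)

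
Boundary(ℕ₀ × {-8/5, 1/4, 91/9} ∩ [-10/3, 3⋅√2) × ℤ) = ∅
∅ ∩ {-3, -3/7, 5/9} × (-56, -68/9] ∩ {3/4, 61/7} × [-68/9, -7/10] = ∅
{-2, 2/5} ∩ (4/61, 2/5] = {2/5}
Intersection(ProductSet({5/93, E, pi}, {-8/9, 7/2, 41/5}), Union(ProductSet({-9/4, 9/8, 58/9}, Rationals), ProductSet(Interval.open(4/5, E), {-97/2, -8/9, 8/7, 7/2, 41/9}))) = EmptySet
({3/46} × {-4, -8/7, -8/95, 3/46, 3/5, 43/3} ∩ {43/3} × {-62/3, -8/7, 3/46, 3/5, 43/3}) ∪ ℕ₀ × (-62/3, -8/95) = ℕ₀ × (-62/3, -8/95)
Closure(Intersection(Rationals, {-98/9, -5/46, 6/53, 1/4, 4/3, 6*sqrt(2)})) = {-98/9, -5/46, 6/53, 1/4, 4/3}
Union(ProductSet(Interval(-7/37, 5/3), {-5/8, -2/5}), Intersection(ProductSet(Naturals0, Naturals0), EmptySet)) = ProductSet(Interval(-7/37, 5/3), {-5/8, -2/5})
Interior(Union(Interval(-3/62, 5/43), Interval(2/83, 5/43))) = Interval.open(-3/62, 5/43)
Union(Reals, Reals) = Reals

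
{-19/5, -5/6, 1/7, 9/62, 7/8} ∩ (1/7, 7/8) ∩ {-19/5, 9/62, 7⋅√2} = {9/62}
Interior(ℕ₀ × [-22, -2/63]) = ∅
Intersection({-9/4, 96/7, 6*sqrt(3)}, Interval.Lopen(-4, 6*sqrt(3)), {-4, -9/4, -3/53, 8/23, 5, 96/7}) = {-9/4}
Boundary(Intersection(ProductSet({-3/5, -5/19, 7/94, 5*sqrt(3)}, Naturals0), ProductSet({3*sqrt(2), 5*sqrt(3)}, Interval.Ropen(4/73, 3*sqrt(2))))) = ProductSet({5*sqrt(3)}, Range(1, 5, 1))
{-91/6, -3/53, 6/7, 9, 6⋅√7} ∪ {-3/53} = {-91/6, -3/53, 6/7, 9, 6⋅√7}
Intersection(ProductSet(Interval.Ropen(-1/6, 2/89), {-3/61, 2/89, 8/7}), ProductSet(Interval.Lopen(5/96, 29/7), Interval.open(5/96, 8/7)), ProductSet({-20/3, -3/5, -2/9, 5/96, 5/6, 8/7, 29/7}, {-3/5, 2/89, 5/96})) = EmptySet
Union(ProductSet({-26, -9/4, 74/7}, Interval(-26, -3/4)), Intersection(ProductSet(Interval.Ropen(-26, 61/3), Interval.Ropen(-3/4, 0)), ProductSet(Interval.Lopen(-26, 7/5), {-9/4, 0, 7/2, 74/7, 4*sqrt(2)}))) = ProductSet({-26, -9/4, 74/7}, Interval(-26, -3/4))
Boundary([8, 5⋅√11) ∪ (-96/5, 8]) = {-96/5, 5⋅√11}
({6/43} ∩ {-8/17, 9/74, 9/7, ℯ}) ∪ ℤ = ℤ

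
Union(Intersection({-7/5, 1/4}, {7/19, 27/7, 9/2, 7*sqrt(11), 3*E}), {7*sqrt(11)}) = {7*sqrt(11)}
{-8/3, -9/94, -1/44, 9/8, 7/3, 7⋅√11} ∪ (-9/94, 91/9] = {-8/3, 7⋅√11} ∪ [-9/94, 91/9]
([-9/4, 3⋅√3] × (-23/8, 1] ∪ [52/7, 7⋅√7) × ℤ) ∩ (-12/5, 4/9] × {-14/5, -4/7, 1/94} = [-9/4, 4/9] × {-14/5, -4/7, 1/94}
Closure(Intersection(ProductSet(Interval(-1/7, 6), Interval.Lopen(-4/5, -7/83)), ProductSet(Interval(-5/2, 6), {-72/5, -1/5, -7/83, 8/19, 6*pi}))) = ProductSet(Interval(-1/7, 6), {-1/5, -7/83})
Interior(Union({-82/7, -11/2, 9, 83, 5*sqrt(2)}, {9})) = EmptySet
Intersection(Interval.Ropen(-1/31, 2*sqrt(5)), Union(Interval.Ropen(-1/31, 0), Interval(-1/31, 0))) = Interval(-1/31, 0)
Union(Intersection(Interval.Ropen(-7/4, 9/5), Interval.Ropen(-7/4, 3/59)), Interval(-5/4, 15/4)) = Interval(-7/4, 15/4)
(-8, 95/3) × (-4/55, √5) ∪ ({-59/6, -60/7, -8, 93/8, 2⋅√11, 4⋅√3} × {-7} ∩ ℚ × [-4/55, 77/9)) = (-8, 95/3) × (-4/55, √5)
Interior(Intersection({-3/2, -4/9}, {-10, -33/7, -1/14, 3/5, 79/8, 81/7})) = EmptySet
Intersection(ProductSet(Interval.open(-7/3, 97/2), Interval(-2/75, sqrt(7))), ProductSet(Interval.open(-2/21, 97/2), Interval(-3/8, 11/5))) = ProductSet(Interval.open(-2/21, 97/2), Interval(-2/75, 11/5))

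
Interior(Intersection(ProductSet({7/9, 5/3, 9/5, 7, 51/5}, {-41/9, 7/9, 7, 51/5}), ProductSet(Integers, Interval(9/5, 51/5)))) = EmptySet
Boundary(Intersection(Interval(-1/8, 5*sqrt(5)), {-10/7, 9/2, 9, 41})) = {9/2, 9}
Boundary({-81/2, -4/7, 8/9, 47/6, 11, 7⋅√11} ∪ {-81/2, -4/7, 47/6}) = {-81/2, -4/7, 8/9, 47/6, 11, 7⋅√11}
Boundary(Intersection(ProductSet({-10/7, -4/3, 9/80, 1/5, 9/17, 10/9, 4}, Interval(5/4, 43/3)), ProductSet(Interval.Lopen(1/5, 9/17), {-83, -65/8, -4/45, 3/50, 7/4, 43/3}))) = ProductSet({9/17}, {7/4, 43/3})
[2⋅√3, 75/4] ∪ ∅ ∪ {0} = {0} ∪ [2⋅√3, 75/4]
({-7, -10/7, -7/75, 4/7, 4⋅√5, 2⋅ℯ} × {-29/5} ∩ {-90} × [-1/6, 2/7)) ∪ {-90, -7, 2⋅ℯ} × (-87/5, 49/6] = {-90, -7, 2⋅ℯ} × (-87/5, 49/6]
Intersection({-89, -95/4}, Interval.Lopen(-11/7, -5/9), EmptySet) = EmptySet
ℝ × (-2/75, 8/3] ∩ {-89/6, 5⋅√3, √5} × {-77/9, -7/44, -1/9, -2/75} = ∅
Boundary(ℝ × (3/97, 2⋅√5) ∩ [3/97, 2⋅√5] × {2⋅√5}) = ∅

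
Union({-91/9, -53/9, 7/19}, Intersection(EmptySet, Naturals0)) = {-91/9, -53/9, 7/19}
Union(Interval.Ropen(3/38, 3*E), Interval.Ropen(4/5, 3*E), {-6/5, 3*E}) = Union({-6/5}, Interval(3/38, 3*E))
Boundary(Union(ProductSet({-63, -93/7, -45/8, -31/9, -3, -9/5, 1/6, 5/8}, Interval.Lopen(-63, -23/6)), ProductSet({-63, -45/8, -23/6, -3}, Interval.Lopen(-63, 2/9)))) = Union(ProductSet({-63, -45/8, -23/6, -3}, Interval(-63, 2/9)), ProductSet({-63, -93/7, -45/8, -31/9, -3, -9/5, 1/6, 5/8}, Interval(-63, -23/6)))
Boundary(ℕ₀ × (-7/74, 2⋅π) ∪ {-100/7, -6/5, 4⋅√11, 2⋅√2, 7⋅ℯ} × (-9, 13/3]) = (ℕ₀ × [-7/74, 2⋅π]) ∪ ({-100/7, -6/5, 4⋅√11, 2⋅√2, 7⋅ℯ} × [-9, 13/3])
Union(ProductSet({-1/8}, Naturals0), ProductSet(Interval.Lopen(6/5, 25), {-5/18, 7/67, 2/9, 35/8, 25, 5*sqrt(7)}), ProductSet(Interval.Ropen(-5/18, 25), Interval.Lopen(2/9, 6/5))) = Union(ProductSet({-1/8}, Naturals0), ProductSet(Interval.Ropen(-5/18, 25), Interval.Lopen(2/9, 6/5)), ProductSet(Interval.Lopen(6/5, 25), {-5/18, 7/67, 2/9, 35/8, 25, 5*sqrt(7)}))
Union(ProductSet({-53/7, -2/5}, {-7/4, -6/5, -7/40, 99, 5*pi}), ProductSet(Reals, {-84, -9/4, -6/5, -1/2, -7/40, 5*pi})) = Union(ProductSet({-53/7, -2/5}, {-7/4, -6/5, -7/40, 99, 5*pi}), ProductSet(Reals, {-84, -9/4, -6/5, -1/2, -7/40, 5*pi}))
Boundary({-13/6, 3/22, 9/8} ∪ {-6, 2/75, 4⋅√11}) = {-6, -13/6, 2/75, 3/22, 9/8, 4⋅√11}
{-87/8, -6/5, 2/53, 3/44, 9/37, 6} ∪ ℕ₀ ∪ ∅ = {-87/8, -6/5, 2/53, 3/44, 9/37} ∪ ℕ₀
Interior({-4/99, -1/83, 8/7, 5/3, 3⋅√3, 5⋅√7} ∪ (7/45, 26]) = (7/45, 26)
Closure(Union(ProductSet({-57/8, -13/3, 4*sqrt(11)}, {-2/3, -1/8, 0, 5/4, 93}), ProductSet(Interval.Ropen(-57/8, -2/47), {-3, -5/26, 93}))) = Union(ProductSet({-57/8, -13/3, 4*sqrt(11)}, {-2/3, -1/8, 0, 5/4, 93}), ProductSet(Interval(-57/8, -2/47), {-3, -5/26, 93}))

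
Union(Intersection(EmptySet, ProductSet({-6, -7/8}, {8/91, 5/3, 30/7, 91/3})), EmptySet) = EmptySet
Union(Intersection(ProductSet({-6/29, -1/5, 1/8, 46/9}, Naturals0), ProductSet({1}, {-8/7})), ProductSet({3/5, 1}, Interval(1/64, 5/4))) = ProductSet({3/5, 1}, Interval(1/64, 5/4))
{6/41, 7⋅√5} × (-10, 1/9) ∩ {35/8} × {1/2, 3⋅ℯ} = ∅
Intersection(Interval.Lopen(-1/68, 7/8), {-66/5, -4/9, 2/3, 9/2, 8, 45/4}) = {2/3}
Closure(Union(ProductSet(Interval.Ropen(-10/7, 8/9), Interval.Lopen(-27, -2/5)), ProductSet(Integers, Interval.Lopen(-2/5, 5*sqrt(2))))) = Union(ProductSet({-10/7, 8/9}, Interval(-27, -2/5)), ProductSet(Integers, Interval(-2/5, 5*sqrt(2))), ProductSet(Interval(-10/7, 8/9), {-27, -2/5}), ProductSet(Interval.Ropen(-10/7, 8/9), Interval.Lopen(-27, -2/5)))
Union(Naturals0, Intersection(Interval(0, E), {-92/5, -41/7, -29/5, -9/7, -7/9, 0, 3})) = Naturals0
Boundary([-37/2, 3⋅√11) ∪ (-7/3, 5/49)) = {-37/2, 3⋅√11}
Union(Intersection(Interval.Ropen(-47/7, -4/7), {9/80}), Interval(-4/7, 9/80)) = Interval(-4/7, 9/80)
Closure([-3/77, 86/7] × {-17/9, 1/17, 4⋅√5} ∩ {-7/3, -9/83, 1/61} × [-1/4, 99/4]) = {1/61} × {1/17, 4⋅√5}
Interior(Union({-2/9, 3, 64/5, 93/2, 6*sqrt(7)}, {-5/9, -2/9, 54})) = EmptySet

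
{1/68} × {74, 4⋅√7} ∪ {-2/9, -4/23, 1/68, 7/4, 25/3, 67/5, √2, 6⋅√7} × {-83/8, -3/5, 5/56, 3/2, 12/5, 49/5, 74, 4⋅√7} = {-2/9, -4/23, 1/68, 7/4, 25/3, 67/5, √2, 6⋅√7} × {-83/8, -3/5, 5/56, 3/2, 12/5, 49/5, 74, 4⋅√7}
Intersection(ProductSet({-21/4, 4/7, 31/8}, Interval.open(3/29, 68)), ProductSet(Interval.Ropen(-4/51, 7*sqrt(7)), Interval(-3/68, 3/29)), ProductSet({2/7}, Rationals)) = EmptySet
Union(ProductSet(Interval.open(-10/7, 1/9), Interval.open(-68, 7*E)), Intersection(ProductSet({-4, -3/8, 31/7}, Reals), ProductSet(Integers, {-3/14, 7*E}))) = Union(ProductSet({-4}, {-3/14, 7*E}), ProductSet(Interval.open(-10/7, 1/9), Interval.open(-68, 7*E)))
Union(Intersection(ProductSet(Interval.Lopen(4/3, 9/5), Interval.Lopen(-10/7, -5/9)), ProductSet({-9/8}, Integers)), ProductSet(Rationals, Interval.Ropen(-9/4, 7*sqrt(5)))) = ProductSet(Rationals, Interval.Ropen(-9/4, 7*sqrt(5)))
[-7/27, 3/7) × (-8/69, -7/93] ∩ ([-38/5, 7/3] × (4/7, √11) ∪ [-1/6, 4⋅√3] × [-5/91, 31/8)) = ∅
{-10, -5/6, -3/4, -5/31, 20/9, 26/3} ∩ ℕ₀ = ∅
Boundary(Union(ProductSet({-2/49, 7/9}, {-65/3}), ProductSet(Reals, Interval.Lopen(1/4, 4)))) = Union(ProductSet({-2/49, 7/9}, {-65/3}), ProductSet(Reals, {1/4, 4}))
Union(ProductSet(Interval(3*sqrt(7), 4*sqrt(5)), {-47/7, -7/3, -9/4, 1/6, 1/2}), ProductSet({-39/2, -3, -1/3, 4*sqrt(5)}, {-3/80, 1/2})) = Union(ProductSet({-39/2, -3, -1/3, 4*sqrt(5)}, {-3/80, 1/2}), ProductSet(Interval(3*sqrt(7), 4*sqrt(5)), {-47/7, -7/3, -9/4, 1/6, 1/2}))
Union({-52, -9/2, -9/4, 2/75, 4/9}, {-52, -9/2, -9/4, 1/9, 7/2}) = {-52, -9/2, -9/4, 2/75, 1/9, 4/9, 7/2}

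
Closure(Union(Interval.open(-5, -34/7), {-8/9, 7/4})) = Union({-8/9, 7/4}, Interval(-5, -34/7))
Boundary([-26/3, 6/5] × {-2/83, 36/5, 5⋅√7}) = [-26/3, 6/5] × {-2/83, 36/5, 5⋅√7}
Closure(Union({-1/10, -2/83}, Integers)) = Union({-1/10, -2/83}, Integers)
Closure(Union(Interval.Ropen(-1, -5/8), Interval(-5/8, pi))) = Interval(-1, pi)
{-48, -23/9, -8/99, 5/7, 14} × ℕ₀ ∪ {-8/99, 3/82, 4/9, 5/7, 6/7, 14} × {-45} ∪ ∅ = ({-48, -23/9, -8/99, 5/7, 14} × ℕ₀) ∪ ({-8/99, 3/82, 4/9, 5/7, 6/7, 14} × {-45})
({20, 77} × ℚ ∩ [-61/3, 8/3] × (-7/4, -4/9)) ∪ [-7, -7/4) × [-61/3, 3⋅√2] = [-7, -7/4) × [-61/3, 3⋅√2]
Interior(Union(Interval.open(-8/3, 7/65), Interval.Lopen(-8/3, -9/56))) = Interval.open(-8/3, 7/65)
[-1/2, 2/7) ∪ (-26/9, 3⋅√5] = (-26/9, 3⋅√5]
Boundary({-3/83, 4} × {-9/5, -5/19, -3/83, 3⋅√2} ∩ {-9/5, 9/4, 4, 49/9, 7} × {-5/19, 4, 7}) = {4} × {-5/19}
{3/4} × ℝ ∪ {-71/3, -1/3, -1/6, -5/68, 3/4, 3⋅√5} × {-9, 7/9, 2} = ({3/4} × ℝ) ∪ ({-71/3, -1/3, -1/6, -5/68, 3/4, 3⋅√5} × {-9, 7/9, 2})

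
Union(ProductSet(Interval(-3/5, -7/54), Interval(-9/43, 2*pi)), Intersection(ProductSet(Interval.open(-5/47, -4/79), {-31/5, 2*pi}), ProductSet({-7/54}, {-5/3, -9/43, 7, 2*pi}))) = ProductSet(Interval(-3/5, -7/54), Interval(-9/43, 2*pi))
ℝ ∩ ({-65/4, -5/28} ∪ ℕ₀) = {-65/4, -5/28} ∪ ℕ₀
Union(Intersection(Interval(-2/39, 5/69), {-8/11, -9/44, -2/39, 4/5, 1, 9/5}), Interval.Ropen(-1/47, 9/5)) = Union({-2/39}, Interval.Ropen(-1/47, 9/5))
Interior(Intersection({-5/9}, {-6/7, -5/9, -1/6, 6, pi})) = EmptySet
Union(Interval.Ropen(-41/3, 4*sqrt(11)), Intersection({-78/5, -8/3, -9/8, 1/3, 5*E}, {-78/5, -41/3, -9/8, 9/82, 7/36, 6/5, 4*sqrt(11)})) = Union({-78/5}, Interval.Ropen(-41/3, 4*sqrt(11)))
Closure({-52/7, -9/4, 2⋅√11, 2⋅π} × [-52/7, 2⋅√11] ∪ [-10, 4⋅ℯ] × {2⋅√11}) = ([-10, 4⋅ℯ] × {2⋅√11}) ∪ ({-52/7, -9/4, 2⋅√11, 2⋅π} × [-52/7, 2⋅√11])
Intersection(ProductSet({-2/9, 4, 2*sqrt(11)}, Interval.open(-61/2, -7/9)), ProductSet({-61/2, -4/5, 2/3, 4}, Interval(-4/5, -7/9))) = ProductSet({4}, Interval.Ropen(-4/5, -7/9))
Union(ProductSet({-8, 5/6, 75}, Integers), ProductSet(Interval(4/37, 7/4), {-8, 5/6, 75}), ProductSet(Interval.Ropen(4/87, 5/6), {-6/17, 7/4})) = Union(ProductSet({-8, 5/6, 75}, Integers), ProductSet(Interval.Ropen(4/87, 5/6), {-6/17, 7/4}), ProductSet(Interval(4/37, 7/4), {-8, 5/6, 75}))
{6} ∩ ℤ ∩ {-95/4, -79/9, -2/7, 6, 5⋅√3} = {6}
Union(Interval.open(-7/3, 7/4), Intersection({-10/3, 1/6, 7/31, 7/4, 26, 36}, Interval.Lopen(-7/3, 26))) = Union({26}, Interval.Lopen(-7/3, 7/4))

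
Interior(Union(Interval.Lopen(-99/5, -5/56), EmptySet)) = Interval.open(-99/5, -5/56)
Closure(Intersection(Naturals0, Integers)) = Naturals0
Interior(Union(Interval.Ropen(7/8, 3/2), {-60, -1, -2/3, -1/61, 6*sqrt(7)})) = Interval.open(7/8, 3/2)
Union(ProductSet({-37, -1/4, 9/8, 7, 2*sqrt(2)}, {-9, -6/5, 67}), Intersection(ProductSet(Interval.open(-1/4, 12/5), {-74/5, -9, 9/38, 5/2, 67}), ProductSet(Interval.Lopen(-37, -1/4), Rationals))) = ProductSet({-37, -1/4, 9/8, 7, 2*sqrt(2)}, {-9, -6/5, 67})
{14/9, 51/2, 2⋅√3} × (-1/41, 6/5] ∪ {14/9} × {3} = ({14/9} × {3}) ∪ ({14/9, 51/2, 2⋅√3} × (-1/41, 6/5])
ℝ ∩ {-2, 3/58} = {-2, 3/58}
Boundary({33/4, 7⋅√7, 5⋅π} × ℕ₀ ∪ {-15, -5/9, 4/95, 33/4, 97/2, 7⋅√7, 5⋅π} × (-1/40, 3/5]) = ({33/4, 7⋅√7, 5⋅π} × ℕ₀) ∪ ({-15, -5/9, 4/95, 33/4, 97/2, 7⋅√7, 5⋅π} × [-1/40, 3/5])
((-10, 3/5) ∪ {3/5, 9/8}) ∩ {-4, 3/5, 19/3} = {-4, 3/5}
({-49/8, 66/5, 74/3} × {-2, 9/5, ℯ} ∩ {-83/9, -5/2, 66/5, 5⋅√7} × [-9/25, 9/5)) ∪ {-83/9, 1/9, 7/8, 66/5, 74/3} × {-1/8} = {-83/9, 1/9, 7/8, 66/5, 74/3} × {-1/8}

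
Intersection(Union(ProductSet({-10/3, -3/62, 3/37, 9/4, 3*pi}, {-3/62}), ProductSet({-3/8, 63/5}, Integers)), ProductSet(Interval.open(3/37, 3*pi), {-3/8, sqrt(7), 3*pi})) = EmptySet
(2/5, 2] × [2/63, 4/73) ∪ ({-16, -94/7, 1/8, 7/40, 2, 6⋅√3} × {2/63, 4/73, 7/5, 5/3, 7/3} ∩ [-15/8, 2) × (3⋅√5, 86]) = (2/5, 2] × [2/63, 4/73)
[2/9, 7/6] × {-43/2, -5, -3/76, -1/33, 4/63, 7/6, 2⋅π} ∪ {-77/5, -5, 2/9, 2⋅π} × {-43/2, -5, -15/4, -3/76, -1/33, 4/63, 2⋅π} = ([2/9, 7/6] × {-43/2, -5, -3/76, -1/33, 4/63, 7/6, 2⋅π}) ∪ ({-77/5, -5, 2/9, 2⋅π} × {-43/2, -5, -15/4, -3/76, -1/33, 4/63, 2⋅π})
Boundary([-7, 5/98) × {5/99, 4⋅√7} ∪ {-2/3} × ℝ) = ({-2/3} × ℝ) ∪ ([-7, 5/98] × {5/99, 4⋅√7})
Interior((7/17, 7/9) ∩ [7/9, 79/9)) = ∅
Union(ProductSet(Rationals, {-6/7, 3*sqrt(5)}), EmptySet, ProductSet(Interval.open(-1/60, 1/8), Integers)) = Union(ProductSet(Interval.open(-1/60, 1/8), Integers), ProductSet(Rationals, {-6/7, 3*sqrt(5)}))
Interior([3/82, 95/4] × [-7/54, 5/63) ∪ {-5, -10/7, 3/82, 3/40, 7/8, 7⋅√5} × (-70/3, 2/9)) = (3/82, 95/4) × (-7/54, 5/63)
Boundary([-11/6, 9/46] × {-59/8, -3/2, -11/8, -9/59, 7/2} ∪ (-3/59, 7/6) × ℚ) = ([-3/59, 7/6] × ℝ) ∪ ([-11/6, 9/46] × {-59/8, -3/2, -11/8, -9/59, 7/2})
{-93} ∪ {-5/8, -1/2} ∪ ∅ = {-93, -5/8, -1/2}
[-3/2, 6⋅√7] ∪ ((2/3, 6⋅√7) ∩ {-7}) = [-3/2, 6⋅√7]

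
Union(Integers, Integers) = Integers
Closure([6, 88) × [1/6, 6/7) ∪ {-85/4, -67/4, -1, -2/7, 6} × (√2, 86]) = ({6, 88} × [1/6, 6/7]) ∪ ([6, 88] × {1/6, 6/7}) ∪ ([6, 88) × [1/6, 6/7)) ∪ ({-85/4, -67/4, -1, -2/7, 6} × [√2, 86])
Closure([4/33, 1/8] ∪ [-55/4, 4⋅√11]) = [-55/4, 4⋅√11]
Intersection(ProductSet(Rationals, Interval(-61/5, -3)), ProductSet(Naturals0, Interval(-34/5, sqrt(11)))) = ProductSet(Naturals0, Interval(-34/5, -3))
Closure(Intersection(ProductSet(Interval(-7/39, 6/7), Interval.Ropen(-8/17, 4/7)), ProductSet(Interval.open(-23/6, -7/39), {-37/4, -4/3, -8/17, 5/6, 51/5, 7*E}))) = EmptySet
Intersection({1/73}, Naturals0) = EmptySet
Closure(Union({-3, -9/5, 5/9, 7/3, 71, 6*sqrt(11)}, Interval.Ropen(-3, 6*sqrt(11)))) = Union({71}, Interval(-3, 6*sqrt(11)))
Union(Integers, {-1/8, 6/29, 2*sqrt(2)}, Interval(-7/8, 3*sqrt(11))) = Union(Integers, Interval(-7/8, 3*sqrt(11)))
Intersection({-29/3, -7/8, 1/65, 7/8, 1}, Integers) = {1}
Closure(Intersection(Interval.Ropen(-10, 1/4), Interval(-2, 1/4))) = Interval(-2, 1/4)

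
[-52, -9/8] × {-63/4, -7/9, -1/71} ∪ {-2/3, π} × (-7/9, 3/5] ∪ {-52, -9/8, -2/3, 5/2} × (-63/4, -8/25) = ({-2/3, π} × (-7/9, 3/5]) ∪ ([-52, -9/8] × {-63/4, -7/9, -1/71}) ∪ ({-52, -9/8, -2/3, 5/2} × (-63/4, -8/25))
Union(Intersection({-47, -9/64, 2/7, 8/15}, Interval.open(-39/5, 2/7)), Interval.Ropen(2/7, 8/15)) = Union({-9/64}, Interval.Ropen(2/7, 8/15))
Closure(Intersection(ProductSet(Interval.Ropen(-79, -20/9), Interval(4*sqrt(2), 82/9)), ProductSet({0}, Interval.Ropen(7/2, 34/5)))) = EmptySet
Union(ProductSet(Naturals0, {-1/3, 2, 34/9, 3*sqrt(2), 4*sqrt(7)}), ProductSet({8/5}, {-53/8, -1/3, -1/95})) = Union(ProductSet({8/5}, {-53/8, -1/3, -1/95}), ProductSet(Naturals0, {-1/3, 2, 34/9, 3*sqrt(2), 4*sqrt(7)}))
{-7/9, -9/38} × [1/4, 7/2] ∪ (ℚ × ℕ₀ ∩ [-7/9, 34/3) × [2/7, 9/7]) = ({-7/9, -9/38} × [1/4, 7/2]) ∪ ((ℚ ∩ [-7/9, 34/3)) × {1})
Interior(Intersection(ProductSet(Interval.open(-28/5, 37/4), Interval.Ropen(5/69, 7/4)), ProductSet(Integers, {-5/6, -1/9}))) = EmptySet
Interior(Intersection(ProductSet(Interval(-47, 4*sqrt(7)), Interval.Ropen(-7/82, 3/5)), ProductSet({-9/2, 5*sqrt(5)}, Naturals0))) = EmptySet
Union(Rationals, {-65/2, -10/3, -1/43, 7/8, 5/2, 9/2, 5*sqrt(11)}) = Union({5*sqrt(11)}, Rationals)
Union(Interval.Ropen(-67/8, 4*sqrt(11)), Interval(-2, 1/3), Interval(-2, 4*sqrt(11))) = Interval(-67/8, 4*sqrt(11))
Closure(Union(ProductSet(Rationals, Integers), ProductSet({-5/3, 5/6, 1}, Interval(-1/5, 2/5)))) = Union(ProductSet({-5/3, 5/6, 1}, Interval(-1/5, 2/5)), ProductSet(Reals, Integers))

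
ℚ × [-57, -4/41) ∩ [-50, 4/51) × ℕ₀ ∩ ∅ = ∅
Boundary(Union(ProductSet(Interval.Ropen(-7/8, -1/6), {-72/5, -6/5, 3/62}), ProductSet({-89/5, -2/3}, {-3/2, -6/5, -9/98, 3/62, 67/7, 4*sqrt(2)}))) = Union(ProductSet({-89/5, -2/3}, {-3/2, -6/5, -9/98, 3/62, 67/7, 4*sqrt(2)}), ProductSet(Interval(-7/8, -1/6), {-72/5, -6/5, 3/62}))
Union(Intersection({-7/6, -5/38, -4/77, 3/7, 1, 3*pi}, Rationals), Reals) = Reals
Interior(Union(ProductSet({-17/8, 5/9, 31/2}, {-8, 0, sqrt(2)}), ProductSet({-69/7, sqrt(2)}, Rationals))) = EmptySet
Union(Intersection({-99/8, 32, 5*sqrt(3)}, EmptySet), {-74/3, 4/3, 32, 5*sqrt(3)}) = {-74/3, 4/3, 32, 5*sqrt(3)}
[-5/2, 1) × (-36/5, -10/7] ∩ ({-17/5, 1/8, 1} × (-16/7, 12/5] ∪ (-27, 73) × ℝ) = [-5/2, 1) × (-36/5, -10/7]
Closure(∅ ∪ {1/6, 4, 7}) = {1/6, 4, 7}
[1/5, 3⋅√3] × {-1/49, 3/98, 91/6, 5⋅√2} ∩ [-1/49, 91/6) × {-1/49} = [1/5, 3⋅√3] × {-1/49}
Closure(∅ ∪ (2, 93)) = [2, 93]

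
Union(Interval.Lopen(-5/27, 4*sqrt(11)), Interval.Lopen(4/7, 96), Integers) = Union(Integers, Interval.Lopen(-5/27, 96))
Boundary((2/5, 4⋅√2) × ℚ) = [2/5, 4⋅√2] × ℝ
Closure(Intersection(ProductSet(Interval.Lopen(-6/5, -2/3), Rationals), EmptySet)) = EmptySet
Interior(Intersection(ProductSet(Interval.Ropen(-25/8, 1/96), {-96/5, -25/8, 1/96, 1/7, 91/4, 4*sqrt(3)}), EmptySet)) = EmptySet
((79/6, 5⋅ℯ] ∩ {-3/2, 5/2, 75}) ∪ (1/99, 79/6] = (1/99, 79/6]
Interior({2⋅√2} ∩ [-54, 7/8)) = ∅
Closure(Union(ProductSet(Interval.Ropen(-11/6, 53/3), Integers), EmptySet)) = ProductSet(Interval(-11/6, 53/3), Integers)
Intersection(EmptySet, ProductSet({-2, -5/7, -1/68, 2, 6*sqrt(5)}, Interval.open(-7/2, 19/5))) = EmptySet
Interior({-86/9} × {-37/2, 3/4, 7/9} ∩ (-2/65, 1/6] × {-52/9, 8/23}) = ∅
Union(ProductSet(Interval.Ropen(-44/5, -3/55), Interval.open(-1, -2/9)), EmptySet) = ProductSet(Interval.Ropen(-44/5, -3/55), Interval.open(-1, -2/9))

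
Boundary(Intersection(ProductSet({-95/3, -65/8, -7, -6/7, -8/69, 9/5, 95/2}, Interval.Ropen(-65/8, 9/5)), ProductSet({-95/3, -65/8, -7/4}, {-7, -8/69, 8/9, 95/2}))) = ProductSet({-95/3, -65/8}, {-7, -8/69, 8/9})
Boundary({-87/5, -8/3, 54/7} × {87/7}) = {-87/5, -8/3, 54/7} × {87/7}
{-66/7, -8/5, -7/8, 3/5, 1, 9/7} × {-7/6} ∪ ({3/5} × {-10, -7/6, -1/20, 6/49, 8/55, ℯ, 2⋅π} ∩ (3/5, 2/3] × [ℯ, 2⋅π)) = {-66/7, -8/5, -7/8, 3/5, 1, 9/7} × {-7/6}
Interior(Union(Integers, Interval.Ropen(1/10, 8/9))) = Union(Complement(Integers, Union(Complement(Integers, Interval.open(1/10, 8/9)), {1/10, 8/9})), Complement(Interval.open(1/10, 8/9), Complement(Integers, Interval.open(1/10, 8/9))))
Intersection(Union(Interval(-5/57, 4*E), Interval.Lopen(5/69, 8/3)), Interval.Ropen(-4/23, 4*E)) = Interval.Ropen(-5/57, 4*E)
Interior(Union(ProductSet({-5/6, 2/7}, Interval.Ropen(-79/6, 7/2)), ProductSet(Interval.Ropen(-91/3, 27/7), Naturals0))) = EmptySet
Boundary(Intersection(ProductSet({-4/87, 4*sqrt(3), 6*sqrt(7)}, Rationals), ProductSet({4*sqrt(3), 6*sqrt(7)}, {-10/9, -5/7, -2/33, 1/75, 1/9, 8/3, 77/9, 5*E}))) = ProductSet({4*sqrt(3), 6*sqrt(7)}, {-10/9, -5/7, -2/33, 1/75, 1/9, 8/3, 77/9})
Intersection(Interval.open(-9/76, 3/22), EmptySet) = EmptySet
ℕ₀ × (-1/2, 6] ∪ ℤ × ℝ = ℤ × ℝ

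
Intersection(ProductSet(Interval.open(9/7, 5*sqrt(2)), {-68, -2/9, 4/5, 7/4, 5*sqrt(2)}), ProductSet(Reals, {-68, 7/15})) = ProductSet(Interval.open(9/7, 5*sqrt(2)), {-68})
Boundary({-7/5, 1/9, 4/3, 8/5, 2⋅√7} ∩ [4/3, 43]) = {4/3, 8/5, 2⋅√7}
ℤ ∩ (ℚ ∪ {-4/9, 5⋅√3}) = ℤ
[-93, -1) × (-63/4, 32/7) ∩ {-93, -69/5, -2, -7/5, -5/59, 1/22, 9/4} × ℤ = {-93, -69/5, -2, -7/5} × {-15, -14, …, 4}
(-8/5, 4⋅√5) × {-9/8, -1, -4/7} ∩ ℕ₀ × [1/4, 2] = ∅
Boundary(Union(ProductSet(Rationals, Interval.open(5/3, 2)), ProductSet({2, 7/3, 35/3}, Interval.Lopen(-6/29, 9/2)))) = Union(ProductSet({2, 7/3, 35/3}, Interval(-6/29, 9/2)), ProductSet(Reals, Interval(5/3, 2)))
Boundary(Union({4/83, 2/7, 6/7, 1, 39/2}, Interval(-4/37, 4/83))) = {-4/37, 4/83, 2/7, 6/7, 1, 39/2}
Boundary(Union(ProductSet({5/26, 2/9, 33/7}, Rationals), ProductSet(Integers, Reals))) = ProductSet(Union({5/26, 2/9, 33/7}, Integers), Reals)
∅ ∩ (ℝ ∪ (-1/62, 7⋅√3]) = ∅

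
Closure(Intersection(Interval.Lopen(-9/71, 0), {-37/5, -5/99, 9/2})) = {-5/99}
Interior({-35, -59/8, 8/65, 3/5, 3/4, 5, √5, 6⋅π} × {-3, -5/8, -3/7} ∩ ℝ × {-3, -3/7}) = ∅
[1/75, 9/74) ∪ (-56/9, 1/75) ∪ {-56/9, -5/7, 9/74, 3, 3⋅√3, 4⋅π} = [-56/9, 9/74] ∪ {3, 3⋅√3, 4⋅π}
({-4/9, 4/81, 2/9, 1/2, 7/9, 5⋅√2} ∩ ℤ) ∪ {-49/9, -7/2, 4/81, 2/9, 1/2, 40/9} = {-49/9, -7/2, 4/81, 2/9, 1/2, 40/9}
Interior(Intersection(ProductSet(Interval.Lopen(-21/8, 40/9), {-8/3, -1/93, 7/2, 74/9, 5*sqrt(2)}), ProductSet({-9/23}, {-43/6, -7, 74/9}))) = EmptySet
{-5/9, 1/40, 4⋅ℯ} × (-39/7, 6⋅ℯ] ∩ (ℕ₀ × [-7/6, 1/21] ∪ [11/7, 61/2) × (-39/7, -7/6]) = {4⋅ℯ} × (-39/7, -7/6]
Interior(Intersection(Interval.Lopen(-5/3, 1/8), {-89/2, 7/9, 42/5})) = EmptySet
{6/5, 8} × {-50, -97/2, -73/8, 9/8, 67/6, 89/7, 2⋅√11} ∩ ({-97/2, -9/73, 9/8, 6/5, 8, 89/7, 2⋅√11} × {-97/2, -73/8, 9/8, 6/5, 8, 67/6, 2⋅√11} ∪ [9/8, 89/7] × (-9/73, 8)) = {6/5, 8} × {-97/2, -73/8, 9/8, 67/6, 2⋅√11}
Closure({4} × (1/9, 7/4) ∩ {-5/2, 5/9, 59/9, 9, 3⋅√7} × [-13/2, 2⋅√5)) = ∅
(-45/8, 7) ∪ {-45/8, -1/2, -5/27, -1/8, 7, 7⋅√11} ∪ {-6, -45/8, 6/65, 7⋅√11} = {-6, 7⋅√11} ∪ [-45/8, 7]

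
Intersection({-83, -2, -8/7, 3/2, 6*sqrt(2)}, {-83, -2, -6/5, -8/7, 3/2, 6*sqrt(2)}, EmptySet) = EmptySet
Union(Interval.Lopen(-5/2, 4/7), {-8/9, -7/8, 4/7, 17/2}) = Union({17/2}, Interval.Lopen(-5/2, 4/7))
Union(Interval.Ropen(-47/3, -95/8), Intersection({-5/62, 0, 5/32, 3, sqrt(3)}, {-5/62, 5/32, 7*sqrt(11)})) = Union({-5/62, 5/32}, Interval.Ropen(-47/3, -95/8))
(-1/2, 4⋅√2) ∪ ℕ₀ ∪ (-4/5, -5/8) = (-4/5, -5/8) ∪ (-1/2, 4⋅√2) ∪ ℕ₀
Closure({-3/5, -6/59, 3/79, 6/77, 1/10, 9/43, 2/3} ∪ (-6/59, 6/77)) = {-3/5, 1/10, 9/43, 2/3} ∪ [-6/59, 6/77]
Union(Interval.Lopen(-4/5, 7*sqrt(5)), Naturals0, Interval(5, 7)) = Union(Interval.Lopen(-4/5, 7*sqrt(5)), Naturals0)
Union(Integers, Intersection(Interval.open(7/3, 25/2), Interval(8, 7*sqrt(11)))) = Union(Integers, Interval.Ropen(8, 25/2))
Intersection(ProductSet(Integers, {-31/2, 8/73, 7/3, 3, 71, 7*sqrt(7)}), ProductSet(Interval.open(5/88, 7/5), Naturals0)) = ProductSet(Range(1, 2, 1), {3, 71})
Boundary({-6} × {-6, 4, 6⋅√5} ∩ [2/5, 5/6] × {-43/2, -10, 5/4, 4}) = ∅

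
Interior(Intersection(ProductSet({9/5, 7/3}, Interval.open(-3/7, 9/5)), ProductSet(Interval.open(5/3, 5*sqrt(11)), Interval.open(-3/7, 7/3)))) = EmptySet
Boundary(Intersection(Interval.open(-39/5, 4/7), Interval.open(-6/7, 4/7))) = {-6/7, 4/7}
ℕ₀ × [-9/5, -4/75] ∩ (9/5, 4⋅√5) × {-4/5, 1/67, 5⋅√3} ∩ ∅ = ∅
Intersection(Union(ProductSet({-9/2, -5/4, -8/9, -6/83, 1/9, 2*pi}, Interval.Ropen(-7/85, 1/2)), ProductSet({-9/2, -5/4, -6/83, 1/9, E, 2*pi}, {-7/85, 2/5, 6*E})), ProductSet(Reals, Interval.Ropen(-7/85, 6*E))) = Union(ProductSet({-9/2, -5/4, -8/9, -6/83, 1/9, 2*pi}, Interval.Ropen(-7/85, 1/2)), ProductSet({-9/2, -5/4, -6/83, 1/9, E, 2*pi}, {-7/85, 2/5}))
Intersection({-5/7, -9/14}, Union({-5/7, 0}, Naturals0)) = {-5/7}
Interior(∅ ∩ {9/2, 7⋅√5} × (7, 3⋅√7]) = ∅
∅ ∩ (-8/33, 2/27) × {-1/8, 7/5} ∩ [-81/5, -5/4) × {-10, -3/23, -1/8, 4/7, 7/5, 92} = ∅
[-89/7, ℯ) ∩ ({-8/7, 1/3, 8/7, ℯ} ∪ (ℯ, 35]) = {-8/7, 1/3, 8/7}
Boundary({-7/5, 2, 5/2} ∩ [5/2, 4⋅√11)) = {5/2}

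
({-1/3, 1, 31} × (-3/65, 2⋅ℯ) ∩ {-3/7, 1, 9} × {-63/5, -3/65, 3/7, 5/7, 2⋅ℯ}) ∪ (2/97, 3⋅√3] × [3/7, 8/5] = (2/97, 3⋅√3] × [3/7, 8/5]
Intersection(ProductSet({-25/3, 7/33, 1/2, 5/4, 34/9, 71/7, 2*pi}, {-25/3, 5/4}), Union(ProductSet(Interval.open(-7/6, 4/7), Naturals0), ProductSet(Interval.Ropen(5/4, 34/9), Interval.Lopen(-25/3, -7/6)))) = EmptySet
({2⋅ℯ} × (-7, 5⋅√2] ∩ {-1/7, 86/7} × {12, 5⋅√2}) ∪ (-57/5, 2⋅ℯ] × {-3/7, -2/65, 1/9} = (-57/5, 2⋅ℯ] × {-3/7, -2/65, 1/9}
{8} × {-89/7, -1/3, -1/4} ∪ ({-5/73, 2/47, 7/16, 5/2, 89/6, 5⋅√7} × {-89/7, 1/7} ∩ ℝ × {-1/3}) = {8} × {-89/7, -1/3, -1/4}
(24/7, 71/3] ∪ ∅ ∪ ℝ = (-∞, ∞)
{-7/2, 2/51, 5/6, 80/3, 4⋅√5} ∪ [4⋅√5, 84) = {-7/2, 2/51, 5/6} ∪ [4⋅√5, 84)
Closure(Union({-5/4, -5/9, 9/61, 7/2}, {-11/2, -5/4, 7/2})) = {-11/2, -5/4, -5/9, 9/61, 7/2}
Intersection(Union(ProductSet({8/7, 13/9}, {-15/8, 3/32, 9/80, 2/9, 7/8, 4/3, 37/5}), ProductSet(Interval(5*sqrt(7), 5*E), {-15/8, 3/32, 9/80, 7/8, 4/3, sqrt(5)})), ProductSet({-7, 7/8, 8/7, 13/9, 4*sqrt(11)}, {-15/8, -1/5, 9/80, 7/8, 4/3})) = ProductSet({8/7, 13/9, 4*sqrt(11)}, {-15/8, 9/80, 7/8, 4/3})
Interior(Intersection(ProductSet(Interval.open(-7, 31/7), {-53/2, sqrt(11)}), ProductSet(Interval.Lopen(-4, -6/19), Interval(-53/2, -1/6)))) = EmptySet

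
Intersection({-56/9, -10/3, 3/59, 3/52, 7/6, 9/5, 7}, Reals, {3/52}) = {3/52}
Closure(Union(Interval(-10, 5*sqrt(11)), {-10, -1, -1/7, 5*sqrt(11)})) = Interval(-10, 5*sqrt(11))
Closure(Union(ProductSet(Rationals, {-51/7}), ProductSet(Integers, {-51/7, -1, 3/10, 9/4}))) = Union(ProductSet(Integers, {-51/7, -1, 3/10, 9/4}), ProductSet(Reals, {-51/7}))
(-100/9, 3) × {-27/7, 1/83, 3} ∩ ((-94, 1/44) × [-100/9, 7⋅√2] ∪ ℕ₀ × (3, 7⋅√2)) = (-100/9, 1/44) × {-27/7, 1/83, 3}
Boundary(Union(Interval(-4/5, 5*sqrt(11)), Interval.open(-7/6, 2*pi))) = {-7/6, 5*sqrt(11)}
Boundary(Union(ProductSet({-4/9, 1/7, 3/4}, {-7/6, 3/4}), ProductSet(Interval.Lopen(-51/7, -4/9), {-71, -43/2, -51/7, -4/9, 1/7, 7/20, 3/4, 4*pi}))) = Union(ProductSet({-4/9, 1/7, 3/4}, {-7/6, 3/4}), ProductSet(Interval(-51/7, -4/9), {-71, -43/2, -51/7, -4/9, 1/7, 7/20, 3/4, 4*pi}))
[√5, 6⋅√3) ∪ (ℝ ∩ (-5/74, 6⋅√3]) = (-5/74, 6⋅√3]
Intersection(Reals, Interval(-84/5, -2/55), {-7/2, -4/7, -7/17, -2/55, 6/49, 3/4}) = {-7/2, -4/7, -7/17, -2/55}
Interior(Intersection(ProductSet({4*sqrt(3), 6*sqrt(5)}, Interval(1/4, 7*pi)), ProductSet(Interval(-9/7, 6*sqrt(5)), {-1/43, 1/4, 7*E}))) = EmptySet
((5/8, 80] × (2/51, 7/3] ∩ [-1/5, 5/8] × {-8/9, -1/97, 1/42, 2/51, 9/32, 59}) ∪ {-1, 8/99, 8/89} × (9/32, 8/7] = {-1, 8/99, 8/89} × (9/32, 8/7]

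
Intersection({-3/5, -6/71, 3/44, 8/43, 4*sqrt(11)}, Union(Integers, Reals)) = {-3/5, -6/71, 3/44, 8/43, 4*sqrt(11)}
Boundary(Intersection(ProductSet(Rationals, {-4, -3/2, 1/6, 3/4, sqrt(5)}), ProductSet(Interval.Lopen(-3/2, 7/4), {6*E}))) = EmptySet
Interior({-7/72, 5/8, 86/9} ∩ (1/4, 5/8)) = ∅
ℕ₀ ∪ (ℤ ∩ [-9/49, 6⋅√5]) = ℕ₀ ∪ {0, 1, …, 13}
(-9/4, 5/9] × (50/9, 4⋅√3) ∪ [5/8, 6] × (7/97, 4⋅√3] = ((-9/4, 5/9] × (50/9, 4⋅√3)) ∪ ([5/8, 6] × (7/97, 4⋅√3])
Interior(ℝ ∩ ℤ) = ∅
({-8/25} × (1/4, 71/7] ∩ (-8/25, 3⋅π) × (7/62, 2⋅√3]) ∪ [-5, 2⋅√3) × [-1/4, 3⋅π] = [-5, 2⋅√3) × [-1/4, 3⋅π]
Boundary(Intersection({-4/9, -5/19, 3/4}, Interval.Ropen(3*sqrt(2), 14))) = EmptySet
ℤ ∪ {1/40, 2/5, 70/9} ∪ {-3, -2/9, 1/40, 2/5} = ℤ ∪ {-2/9, 1/40, 2/5, 70/9}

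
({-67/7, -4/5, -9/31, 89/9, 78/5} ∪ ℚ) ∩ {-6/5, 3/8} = {-6/5, 3/8}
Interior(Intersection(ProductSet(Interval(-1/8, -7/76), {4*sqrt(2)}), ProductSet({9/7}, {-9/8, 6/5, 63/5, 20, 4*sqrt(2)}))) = EmptySet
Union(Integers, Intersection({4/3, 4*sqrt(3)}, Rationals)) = Union({4/3}, Integers)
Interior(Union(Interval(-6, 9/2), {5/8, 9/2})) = Interval.open(-6, 9/2)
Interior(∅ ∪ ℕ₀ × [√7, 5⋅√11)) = ∅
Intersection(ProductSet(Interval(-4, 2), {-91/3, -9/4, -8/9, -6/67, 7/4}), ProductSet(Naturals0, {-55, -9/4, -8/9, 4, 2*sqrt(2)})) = ProductSet(Range(0, 3, 1), {-9/4, -8/9})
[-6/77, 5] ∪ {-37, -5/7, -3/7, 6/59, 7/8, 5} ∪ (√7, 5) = {-37, -5/7, -3/7} ∪ [-6/77, 5]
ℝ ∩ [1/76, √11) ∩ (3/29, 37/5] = (3/29, √11)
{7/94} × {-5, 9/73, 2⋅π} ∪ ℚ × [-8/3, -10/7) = (ℚ × [-8/3, -10/7)) ∪ ({7/94} × {-5, 9/73, 2⋅π})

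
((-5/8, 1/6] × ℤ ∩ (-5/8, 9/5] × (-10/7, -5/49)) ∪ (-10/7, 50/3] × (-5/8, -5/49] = ((-5/8, 1/6] × {-1}) ∪ ((-10/7, 50/3] × (-5/8, -5/49])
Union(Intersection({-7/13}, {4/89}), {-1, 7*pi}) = {-1, 7*pi}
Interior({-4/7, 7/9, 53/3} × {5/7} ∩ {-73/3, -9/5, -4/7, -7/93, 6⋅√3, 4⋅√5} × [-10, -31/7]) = ∅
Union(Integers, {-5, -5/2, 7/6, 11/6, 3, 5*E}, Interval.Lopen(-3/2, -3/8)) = Union({-5/2, 7/6, 11/6, 5*E}, Integers, Interval.Lopen(-3/2, -3/8))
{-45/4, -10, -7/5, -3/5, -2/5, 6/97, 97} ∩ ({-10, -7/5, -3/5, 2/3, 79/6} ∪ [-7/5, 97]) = {-10, -7/5, -3/5, -2/5, 6/97, 97}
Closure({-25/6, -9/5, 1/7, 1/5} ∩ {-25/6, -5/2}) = {-25/6}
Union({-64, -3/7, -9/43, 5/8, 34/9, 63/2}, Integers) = Union({-3/7, -9/43, 5/8, 34/9, 63/2}, Integers)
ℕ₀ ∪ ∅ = ℕ₀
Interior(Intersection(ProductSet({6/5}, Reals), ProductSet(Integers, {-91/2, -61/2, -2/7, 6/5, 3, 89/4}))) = EmptySet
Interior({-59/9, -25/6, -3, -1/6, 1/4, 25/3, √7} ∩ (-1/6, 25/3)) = ∅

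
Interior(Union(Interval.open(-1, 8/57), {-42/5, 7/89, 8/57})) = Interval.open(-1, 8/57)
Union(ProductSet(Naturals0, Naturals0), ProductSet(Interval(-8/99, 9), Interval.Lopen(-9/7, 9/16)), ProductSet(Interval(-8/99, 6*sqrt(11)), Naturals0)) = Union(ProductSet(Interval(-8/99, 9), Interval.Lopen(-9/7, 9/16)), ProductSet(Union(Interval(-8/99, 6*sqrt(11)), Naturals0), Naturals0))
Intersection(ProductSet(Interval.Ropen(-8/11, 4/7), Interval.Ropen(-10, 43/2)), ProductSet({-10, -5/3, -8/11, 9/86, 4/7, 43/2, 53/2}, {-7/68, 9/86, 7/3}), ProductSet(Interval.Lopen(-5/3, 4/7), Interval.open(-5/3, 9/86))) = ProductSet({-8/11, 9/86}, {-7/68})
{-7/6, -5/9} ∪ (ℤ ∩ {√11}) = {-7/6, -5/9}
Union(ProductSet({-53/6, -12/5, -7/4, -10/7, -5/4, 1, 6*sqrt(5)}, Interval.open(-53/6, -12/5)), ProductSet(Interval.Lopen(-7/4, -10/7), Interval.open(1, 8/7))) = Union(ProductSet({-53/6, -12/5, -7/4, -10/7, -5/4, 1, 6*sqrt(5)}, Interval.open(-53/6, -12/5)), ProductSet(Interval.Lopen(-7/4, -10/7), Interval.open(1, 8/7)))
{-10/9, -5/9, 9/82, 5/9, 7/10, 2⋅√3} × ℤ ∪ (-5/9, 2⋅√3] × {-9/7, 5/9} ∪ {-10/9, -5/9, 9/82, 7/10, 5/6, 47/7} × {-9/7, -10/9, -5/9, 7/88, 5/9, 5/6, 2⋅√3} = ({-10/9, -5/9, 9/82, 5/9, 7/10, 2⋅√3} × ℤ) ∪ ((-5/9, 2⋅√3] × {-9/7, 5/9}) ∪ ({-10/9, -5/9, 9/82, 7/10, 5/6, 47/7} × {-9/7, -10/9, -5/9, 7/88, 5/9, 5/6, 2⋅√3})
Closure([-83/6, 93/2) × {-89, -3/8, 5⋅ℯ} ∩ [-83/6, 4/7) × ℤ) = [-83/6, 4/7] × {-89}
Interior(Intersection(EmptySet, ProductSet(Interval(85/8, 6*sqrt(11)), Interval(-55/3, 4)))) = EmptySet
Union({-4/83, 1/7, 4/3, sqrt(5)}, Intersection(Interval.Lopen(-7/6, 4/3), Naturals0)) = Union({-4/83, 1/7, 4/3, sqrt(5)}, Range(0, 2, 1))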